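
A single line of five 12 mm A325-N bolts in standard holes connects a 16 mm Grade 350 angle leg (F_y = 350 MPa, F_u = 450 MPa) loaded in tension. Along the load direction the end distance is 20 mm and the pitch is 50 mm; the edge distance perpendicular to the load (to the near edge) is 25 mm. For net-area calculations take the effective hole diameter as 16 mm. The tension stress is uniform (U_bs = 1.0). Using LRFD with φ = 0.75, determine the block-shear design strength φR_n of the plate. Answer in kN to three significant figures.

Shear plane L_v = 20 + 4·50 = 220 mm; A_gv = 220 × 16 = 3520 mm².
A_nv = (220 − 4.5·16) × 16 = 2368 mm².
A_nt = (25 − 0.5·16) × 16 = 272 mm².
0.6 F_u A_nv = 639.4 kN; 0.6 F_y A_gv = 739.2 kN → shear rupture governs the shear term.
R_n = 639.4 + 1.0 × 450 × 272 / 1000 = 761.8 kN.
Design strength φR_n = 0.75 × 761.8 = 571 kN.

571 kN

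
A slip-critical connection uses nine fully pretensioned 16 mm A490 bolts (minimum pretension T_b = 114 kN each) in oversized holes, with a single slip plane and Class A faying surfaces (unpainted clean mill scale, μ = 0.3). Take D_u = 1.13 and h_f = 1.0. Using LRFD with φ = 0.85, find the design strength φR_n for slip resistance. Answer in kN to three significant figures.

R_n = μ · D_u · h_f · T_b · n_s · n_b = 0.3 × 1.13 × 1.0 × 114 × 1 × 9 = 347.8 kN.
Design strength φR_n = 0.85 × 347.8 = 296 kN.

296 kN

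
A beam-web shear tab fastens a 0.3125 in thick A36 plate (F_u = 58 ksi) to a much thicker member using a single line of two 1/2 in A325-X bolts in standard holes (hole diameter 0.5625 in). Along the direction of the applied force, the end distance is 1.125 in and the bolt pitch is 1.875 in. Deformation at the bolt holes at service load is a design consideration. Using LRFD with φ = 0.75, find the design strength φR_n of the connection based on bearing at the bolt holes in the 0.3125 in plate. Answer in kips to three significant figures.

Per bolt r_n = 1.2 l_c t F_u ≤ 2.4 d t F_u; upper limit = 2.4 × 0.5 × 0.3125 × 58 = 21.75 kips.
Edge bolt: l_c = 1.125 − 0.5625/2 = 0.8438 in → 1.2 × 0.8438 × 0.3125 × 58 = 18.35 → r_n = 18.35 kips.
Interior bolts: l_c = 1.875 − 0.5625 = 1.312 in → 1.2 × 1.312 × 0.3125 × 58 = 28.55 → r_n = 21.75 kips.
R_n = 1 × 18.35 + 1 × 21.75 = 40.1 kips.
Design strength φR_n = 0.75 × 40.1 = 30.1 kips.

30.1 kips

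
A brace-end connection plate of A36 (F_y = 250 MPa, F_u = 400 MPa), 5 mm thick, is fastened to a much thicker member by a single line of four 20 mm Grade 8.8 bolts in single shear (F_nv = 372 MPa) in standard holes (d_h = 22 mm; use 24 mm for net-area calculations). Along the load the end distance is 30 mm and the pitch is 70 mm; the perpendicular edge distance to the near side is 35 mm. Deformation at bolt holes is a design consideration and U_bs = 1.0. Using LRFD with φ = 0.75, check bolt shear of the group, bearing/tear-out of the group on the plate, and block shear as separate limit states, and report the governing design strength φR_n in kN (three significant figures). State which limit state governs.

Bolt shear: A_b = π·20²/4 = 314.2 mm²; R_n = 372 × 314.2 × 4 × 1 / 1000 = 467.5 kN → 0.75 × 467.5 = 351 kN.
Bearing: edge l_c = 19, r_n = 45.6 kN; interior l_c = 48, r_n = 96 kN; R_n = 45.6 + 3·96 = 333.6 kN → 250 kN.
Block shear: A_gv = 1200, A_nv = 780, A_nt = 115 mm²; R_n = min(0.6F_uA_nv, 0.6F_yA_gv) + U_bs·F_u·A_nt = 226 kN → 170 kN.
Block shear governs: 170 kN.

170 kN (block shear governs)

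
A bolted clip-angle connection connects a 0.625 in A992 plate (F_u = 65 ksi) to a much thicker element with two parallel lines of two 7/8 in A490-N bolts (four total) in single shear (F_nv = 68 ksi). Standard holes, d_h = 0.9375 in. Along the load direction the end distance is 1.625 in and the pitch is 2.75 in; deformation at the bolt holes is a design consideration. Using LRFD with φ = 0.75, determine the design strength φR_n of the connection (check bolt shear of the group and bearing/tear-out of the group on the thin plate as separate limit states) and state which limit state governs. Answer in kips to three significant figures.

Bolt shear: A_b = π·0.875²/4 = 0.6013 in²; R_n = 68 × 0.6013 × 4 × 1 = 163.6 kips → 0.75 × 163.6 = 123 kips.
Bearing (1.2 l_c t F_u ≤ 2.4 d t F_u): upper limit = 2.4·0.875·0.625·65 = 85.31 kips.
  Edge l_c = 1.625 − 0.9375/2 = 1.156 → r_n = 56.37 kips; interior l_c = 2.75 − 0.9375 = 1.812 → r_n = 85.31 kips.
  R_n,bearing = 2·56.37 + 2·85.31 = 283.4 kips → 0.75 × 283.4 = 213 kips.
Bolt shear governs: 123 kips.

123 kips (bolt shear governs)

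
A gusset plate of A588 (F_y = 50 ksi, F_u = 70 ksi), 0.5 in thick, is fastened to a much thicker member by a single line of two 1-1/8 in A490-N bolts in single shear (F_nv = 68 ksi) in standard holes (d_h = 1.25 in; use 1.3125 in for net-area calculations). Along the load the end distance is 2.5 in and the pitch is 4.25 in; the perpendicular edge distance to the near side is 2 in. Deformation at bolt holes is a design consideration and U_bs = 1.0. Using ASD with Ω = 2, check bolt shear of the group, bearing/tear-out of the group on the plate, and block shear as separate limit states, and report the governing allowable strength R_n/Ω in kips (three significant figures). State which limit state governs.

Bolt shear: A_b = π·1.125²/4 = 0.994 in²; R_n = 68 × 0.994 × 2 × 1 = 135.2 kips → 135.2 / 2 = 67.6 kips.
Bearing: edge l_c = 1.875, r_n = 78.75 kips; interior l_c = 3, r_n = 94.5 kips; R_n = 78.75 + 1·94.5 = 173.2 kips → 86.6 kips.
Block shear: A_gv = 3.375, A_nv = 2.391, A_nt = 0.6719 in²; R_n = min(0.6F_uA_nv, 0.6F_yA_gv) + U_bs·F_u·A_nt = 147.4 kips → 73.7 kips.
Bolt shear governs: 67.6 kips.

67.6 kips (bolt shear governs)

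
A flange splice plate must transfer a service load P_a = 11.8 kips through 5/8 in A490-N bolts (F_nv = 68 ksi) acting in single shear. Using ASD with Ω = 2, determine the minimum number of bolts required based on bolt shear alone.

A_b = π·0.625²/4 = 0.3068 in².
Per-bolt allowable strength R_n/Ω = 68 × 0.3068 × 1 / 2 = 10.43 kips.
n ≥ 11.8 / 10.43 = 1.131 → use 2 bolts.

2 bolts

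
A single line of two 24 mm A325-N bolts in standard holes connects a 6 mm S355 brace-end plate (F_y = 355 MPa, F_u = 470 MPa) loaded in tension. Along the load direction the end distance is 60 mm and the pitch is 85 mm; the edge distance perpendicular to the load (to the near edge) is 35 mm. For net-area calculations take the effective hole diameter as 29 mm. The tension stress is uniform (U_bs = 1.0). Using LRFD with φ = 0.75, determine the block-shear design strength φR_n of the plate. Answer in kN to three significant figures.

Shear plane L_v = 60 + 1·85 = 145 mm; A_gv = 145 × 6 = 870 mm².
A_nv = (145 − 1.5·29) × 6 = 609 mm².
A_nt = (35 − 0.5·29) × 6 = 123 mm².
0.6 F_u A_nv = 171.7 kN; 0.6 F_y A_gv = 185.3 kN → shear rupture governs the shear term.
R_n = 171.7 + 1.0 × 470 × 123 / 1000 = 229.5 kN.
Design strength φR_n = 0.75 × 229.5 = 172 kN.

172 kN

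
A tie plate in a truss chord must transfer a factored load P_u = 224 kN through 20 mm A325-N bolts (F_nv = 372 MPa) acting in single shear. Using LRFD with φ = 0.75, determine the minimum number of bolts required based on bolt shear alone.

A_b = π·20²/4 = 314.2 mm².
Per-bolt design strength φR_n = 0.75 × 372 × 314.2 × 1 / 1000 = 87.65 kN.
n ≥ 224 / 87.65 = 2.556 → use 3 bolts.

3 bolts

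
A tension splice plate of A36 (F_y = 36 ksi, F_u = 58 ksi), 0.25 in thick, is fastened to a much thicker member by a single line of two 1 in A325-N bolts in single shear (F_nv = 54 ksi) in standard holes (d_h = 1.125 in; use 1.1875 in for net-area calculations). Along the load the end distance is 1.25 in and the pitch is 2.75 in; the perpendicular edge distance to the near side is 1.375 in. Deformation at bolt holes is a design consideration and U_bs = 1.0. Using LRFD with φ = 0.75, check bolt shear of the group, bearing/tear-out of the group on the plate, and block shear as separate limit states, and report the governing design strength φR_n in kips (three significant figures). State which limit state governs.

Bolt shear: A_b = π·1²/4 = 0.7854 in²; R_n = 54 × 0.7854 × 2 × 1 = 84.82 kips → 0.75 × 84.82 = 63.6 kips.
Bearing: edge l_c = 0.6875, r_n = 11.96 kips; interior l_c = 1.625, r_n = 28.27 kips; R_n = 11.96 + 1·28.27 = 40.24 kips → 30.2 kips.
Block shear: A_gv = 1, A_nv = 0.5547, A_nt = 0.1953 in²; R_n = min(0.6F_uA_nv, 0.6F_yA_gv) + U_bs·F_u·A_nt = 30.63 kips → 23 kips.
Block shear governs: 23 kips.

23 kips (block shear governs)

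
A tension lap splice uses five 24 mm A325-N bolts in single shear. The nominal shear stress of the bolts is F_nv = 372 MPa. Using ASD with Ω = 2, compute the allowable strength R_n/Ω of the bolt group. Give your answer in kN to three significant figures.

421 kN

A_b = π × 24² / 4 = 452.4 mm².
R_n = F_nv · A_b · n · n_s = 372 × 452.4 × 5 × 1 / 1000 = 841.4 kN.
Allowable strength R_n/Ω = 841.4 / 2 = 421 kN.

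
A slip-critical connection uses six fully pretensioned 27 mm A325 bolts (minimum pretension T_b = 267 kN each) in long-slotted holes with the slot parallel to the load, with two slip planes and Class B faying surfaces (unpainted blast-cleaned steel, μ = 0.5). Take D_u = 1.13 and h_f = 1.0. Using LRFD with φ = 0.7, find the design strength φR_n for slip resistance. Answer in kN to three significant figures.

R_n = μ · D_u · h_f · T_b · n_s · n_b = 0.5 × 1.13 × 1.0 × 267 × 2 × 6 = 1810 kN.
Design strength φR_n = 0.7 × 1810 = 1270 kN.

1270 kN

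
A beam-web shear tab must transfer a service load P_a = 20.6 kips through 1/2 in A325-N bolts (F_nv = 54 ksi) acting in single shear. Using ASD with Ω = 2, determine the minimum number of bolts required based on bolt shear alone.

A_b = π·0.5²/4 = 0.1963 in².
Per-bolt allowable strength R_n/Ω = 54 × 0.1963 × 1 / 2 = 5.301 kips.
n ≥ 20.6 / 5.301 = 3.886 → use 4 bolts.

4 bolts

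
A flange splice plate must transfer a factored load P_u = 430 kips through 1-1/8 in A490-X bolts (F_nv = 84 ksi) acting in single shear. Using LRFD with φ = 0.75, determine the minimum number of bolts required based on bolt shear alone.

A_b = π·1.125²/4 = 0.994 in².
Per-bolt design strength φR_n = 0.75 × 84 × 0.994 × 1 = 62.62 kips.
n ≥ 430 / 62.62 = 6.866 → use 7 bolts.

7 bolts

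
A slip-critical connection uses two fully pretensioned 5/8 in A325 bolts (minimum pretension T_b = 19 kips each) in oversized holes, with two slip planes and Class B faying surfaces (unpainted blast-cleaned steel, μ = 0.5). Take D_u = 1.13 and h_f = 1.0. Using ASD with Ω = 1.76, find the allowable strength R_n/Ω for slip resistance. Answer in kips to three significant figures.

24.4 kips

R_n = μ · D_u · h_f · T_b · n_s · n_b = 0.5 × 1.13 × 1.0 × 19 × 2 × 2 = 42.94 kips.
Allowable strength R_n/Ω = 42.94 / 1.76 = 24.4 kips.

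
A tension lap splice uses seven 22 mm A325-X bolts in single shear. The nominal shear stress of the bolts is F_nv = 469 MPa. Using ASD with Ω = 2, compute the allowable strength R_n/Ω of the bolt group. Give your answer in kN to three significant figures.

624 kN

A_b = π × 22² / 4 = 380.1 mm².
R_n = F_nv · A_b · n · n_s = 469 × 380.1 × 7 × 1 / 1000 = 1248 kN.
Allowable strength R_n/Ω = 1248 / 2 = 624 kN.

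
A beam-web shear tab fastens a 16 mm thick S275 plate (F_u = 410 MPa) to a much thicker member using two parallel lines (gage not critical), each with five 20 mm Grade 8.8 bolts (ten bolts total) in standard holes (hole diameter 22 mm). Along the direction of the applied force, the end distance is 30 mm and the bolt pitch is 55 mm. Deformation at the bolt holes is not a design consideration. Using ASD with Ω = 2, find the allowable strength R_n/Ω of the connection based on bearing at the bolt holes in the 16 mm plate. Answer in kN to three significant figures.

Per bolt r_n = 1.5 l_c t F_u ≤ 3.0 d t F_u; upper limit = 3.0 × 20 × 16 × 410 / 1000 = 393.6 kN.
Edge bolt: l_c = 30 − 22/2 = 19 mm → 1.5 × 19 × 16 × 410 / 1000 = 187 → r_n = 187 kN.
Interior bolts: l_c = 55 − 22 = 33 mm → 1.5 × 33 × 16 × 410 / 1000 = 324.7 → r_n = 324.7 kN.
R_n = 2 × 187 + 8 × 324.7 = 2972 kN.
Allowable strength R_n/Ω = 2972 / 2 = 1490 kN.

1490 kN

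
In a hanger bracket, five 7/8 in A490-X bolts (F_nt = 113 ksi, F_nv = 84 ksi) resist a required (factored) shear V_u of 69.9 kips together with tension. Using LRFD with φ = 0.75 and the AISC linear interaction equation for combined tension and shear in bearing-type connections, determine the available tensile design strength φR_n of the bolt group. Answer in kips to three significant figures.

237 kips

A_b = π·0.875²/4 = 0.6013 in²; f_rv = 69.9 / (5 × 0.6013) = 23.25 ksi.
F'_nt = 1.3 F_nt − (F_nt / φF_nv) f_rv = 1.3·113 − (113/(0.75·84))·23.25 = 105.2 ksi, capped at F_nt → F'_nt = 105.2 ksi.
R_n = F'_nt · A_b · n = 105.2 × 0.6013 × 5 = 316.3 kips.
Design strength φR_n = 0.75 × 316.3 = 237 kips.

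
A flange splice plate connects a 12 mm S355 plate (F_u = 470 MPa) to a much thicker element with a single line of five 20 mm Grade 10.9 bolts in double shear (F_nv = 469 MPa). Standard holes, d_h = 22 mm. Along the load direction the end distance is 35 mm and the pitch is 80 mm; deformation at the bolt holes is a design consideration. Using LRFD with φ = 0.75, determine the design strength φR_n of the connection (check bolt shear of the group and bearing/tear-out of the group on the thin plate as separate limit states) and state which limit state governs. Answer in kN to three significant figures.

934 kN (bearing governs)

Bolt shear: A_b = π·20²/4 = 314.2 mm²; R_n = 469 × 314.2 × 5 × 2 / 1000 = 1473 kN → 0.75 × 1473 = 1110 kN.
Bearing (1.2 l_c t F_u ≤ 2.4 d t F_u): upper limit = 2.4·20·12·470 / 1000 = 270.7 kN.
  Edge l_c = 35 − 22/2 = 24 → r_n = 162.4 kN; interior l_c = 80 − 22 = 58 → r_n = 270.7 kN.
  R_n,bearing = 1·162.4 + 4·270.7 = 1245 kN → 0.75 × 1245 = 934 kN.
Bearing governs: 934 kN.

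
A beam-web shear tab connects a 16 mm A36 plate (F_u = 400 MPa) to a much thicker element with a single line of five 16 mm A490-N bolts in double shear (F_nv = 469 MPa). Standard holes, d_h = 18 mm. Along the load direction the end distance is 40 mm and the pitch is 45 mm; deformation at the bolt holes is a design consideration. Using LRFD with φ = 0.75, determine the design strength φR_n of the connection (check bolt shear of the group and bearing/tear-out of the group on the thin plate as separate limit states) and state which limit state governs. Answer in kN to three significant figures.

Bolt shear: A_b = π·16²/4 = 201.1 mm²; R_n = 469 × 201.1 × 5 × 2 / 1000 = 943 kN → 0.75 × 943 = 707 kN.
Bearing (1.2 l_c t F_u ≤ 2.4 d t F_u): upper limit = 2.4·16·16·400 / 1000 = 245.8 kN.
  Edge l_c = 40 − 18/2 = 31 → r_n = 238.1 kN; interior l_c = 45 − 18 = 27 → r_n = 207.4 kN.
  R_n,bearing = 1·238.1 + 4·207.4 = 1068 kN → 0.75 × 1068 = 801 kN.
Bolt shear governs: 707 kN.

707 kN (bolt shear governs)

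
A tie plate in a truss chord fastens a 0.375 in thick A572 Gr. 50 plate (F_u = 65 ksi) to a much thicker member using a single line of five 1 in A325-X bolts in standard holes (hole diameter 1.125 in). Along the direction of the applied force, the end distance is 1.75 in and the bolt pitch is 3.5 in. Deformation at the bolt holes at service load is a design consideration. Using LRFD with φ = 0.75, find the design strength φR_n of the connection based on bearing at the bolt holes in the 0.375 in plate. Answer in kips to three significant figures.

202 kips

Per bolt r_n = 1.2 l_c t F_u ≤ 2.4 d t F_u; upper limit = 2.4 × 1 × 0.375 × 65 = 58.5 kips.
Edge bolt: l_c = 1.75 − 1.125/2 = 1.188 in → 1.2 × 1.188 × 0.375 × 65 = 34.73 → r_n = 34.73 kips.
Interior bolts: l_c = 3.5 − 1.125 = 2.375 in → 1.2 × 2.375 × 0.375 × 65 = 69.47 → r_n = 58.5 kips.
R_n = 1 × 34.73 + 4 × 58.5 = 268.7 kips.
Design strength φR_n = 0.75 × 268.7 = 202 kips.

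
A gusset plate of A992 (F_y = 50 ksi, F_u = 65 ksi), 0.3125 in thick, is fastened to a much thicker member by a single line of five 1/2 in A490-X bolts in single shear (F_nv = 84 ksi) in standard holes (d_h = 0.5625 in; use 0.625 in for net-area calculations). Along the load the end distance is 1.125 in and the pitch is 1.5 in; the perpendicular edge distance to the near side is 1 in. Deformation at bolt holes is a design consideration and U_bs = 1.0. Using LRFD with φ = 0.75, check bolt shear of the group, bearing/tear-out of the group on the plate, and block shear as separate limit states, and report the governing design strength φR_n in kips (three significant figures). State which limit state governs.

49.9 kips (block shear governs)

Bolt shear: A_b = π·0.5²/4 = 0.1963 in²; R_n = 84 × 0.1963 × 5 × 1 = 82.47 kips → 0.75 × 82.47 = 61.9 kips.
Bearing: edge l_c = 0.8438, r_n = 20.57 kips; interior l_c = 0.9375, r_n = 22.85 kips; R_n = 20.57 + 4·22.85 = 112 kips → 84 kips.
Block shear: A_gv = 2.227, A_nv = 1.348, A_nt = 0.2148 in²; R_n = min(0.6F_uA_nv, 0.6F_yA_gv) + U_bs·F_u·A_nt = 66.52 kips → 49.9 kips.
Block shear governs: 49.9 kips.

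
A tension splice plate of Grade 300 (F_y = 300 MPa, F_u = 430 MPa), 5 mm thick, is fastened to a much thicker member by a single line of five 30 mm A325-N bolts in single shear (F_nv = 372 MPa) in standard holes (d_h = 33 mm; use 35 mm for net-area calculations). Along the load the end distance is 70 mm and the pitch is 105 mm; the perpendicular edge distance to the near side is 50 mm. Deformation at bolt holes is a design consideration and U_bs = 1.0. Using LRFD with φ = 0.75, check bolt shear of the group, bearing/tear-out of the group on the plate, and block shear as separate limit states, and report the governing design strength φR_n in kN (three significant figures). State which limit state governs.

374 kN (block shear governs)

Bolt shear: A_b = π·30²/4 = 706.9 mm²; R_n = 372 × 706.9 × 5 × 1 / 1000 = 1315 kN → 0.75 × 1315 = 986 kN.
Bearing: edge l_c = 53.5, r_n = 138 kN; interior l_c = 72, r_n = 154.8 kN; R_n = 138 + 4·154.8 = 757.2 kN → 568 kN.
Block shear: A_gv = 2450, A_nv = 1662, A_nt = 162.5 mm²; R_n = min(0.6F_uA_nv, 0.6F_yA_gv) + U_bs·F_u·A_nt = 498.8 kN → 374 kN.
Block shear governs: 374 kN.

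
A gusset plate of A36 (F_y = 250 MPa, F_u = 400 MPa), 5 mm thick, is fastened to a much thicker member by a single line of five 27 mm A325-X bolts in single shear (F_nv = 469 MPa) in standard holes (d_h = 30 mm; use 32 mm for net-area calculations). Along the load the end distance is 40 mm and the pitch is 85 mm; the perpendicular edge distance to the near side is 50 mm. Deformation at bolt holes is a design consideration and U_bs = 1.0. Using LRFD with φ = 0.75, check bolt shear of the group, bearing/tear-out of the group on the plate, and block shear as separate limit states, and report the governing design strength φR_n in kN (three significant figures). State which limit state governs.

263 kN (block shear governs)

Bolt shear: A_b = π·27²/4 = 572.6 mm²; R_n = 469 × 572.6 × 5 × 1 / 1000 = 1343 kN → 0.75 × 1343 = 1010 kN.
Bearing: edge l_c = 25, r_n = 60 kN; interior l_c = 55, r_n = 129.6 kN; R_n = 60 + 4·129.6 = 578.4 kN → 434 kN.
Block shear: A_gv = 1900, A_nv = 1180, A_nt = 170 mm²; R_n = min(0.6F_uA_nv, 0.6F_yA_gv) + U_bs·F_u·A_nt = 351.2 kN → 263 kN.
Block shear governs: 263 kN.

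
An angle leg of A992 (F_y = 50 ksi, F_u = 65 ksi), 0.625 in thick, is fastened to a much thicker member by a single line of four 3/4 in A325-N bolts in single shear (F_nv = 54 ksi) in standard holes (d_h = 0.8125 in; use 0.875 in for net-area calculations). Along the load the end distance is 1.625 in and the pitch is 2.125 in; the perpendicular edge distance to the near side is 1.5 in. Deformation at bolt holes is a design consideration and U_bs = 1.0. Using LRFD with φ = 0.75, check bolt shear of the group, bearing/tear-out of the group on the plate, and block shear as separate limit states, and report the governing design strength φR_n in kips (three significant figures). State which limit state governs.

Bolt shear: A_b = π·0.75²/4 = 0.4418 in²; R_n = 54 × 0.4418 × 4 × 1 = 95.43 kips → 0.75 × 95.43 = 71.6 kips.
Bearing: edge l_c = 1.219, r_n = 59.41 kips; interior l_c = 1.312, r_n = 63.98 kips; R_n = 59.41 + 3·63.98 = 251.4 kips → 189 kips.
Block shear: A_gv = 5, A_nv = 3.086, A_nt = 0.6641 in²; R_n = min(0.6F_uA_nv, 0.6F_yA_gv) + U_bs·F_u·A_nt = 163.5 kips → 123 kips.
Bolt shear governs: 71.6 kips.

71.6 kips (bolt shear governs)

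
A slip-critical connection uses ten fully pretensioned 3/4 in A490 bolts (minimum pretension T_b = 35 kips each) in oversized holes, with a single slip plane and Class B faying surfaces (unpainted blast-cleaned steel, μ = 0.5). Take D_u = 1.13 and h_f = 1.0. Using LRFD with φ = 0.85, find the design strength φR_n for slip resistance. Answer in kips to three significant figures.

R_n = μ · D_u · h_f · T_b · n_s · n_b = 0.5 × 1.13 × 1.0 × 35 × 1 × 10 = 197.8 kips.
Design strength φR_n = 0.85 × 197.8 = 168 kips.

168 kips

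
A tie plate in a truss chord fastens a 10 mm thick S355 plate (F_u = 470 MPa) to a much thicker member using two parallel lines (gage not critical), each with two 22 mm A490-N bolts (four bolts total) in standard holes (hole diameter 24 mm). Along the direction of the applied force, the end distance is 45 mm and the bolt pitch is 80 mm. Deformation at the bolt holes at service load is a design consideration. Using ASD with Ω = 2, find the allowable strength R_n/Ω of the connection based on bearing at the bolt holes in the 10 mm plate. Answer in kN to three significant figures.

Per bolt r_n = 1.2 l_c t F_u ≤ 2.4 d t F_u; upper limit = 2.4 × 22 × 10 × 470 / 1000 = 248.2 kN.
Edge bolt: l_c = 45 − 24/2 = 33 mm → 1.2 × 33 × 10 × 470 / 1000 = 186.1 → r_n = 186.1 kN.
Interior bolts: l_c = 80 − 24 = 56 mm → 1.2 × 56 × 10 × 470 / 1000 = 315.8 → r_n = 248.2 kN.
R_n = 2 × 186.1 + 2 × 248.2 = 868.6 kN.
Allowable strength R_n/Ω = 868.6 / 2 = 434 kN.

434 kN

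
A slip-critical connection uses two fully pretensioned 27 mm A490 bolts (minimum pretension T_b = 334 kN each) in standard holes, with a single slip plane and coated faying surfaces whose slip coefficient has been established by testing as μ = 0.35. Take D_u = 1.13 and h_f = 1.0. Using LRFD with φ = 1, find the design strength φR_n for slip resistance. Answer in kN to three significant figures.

264 kN

R_n = μ · D_u · h_f · T_b · n_s · n_b = 0.35 × 1.13 × 1.0 × 334 × 1 × 2 = 264.2 kN.
Design strength φR_n = 1 × 264.2 = 264 kN.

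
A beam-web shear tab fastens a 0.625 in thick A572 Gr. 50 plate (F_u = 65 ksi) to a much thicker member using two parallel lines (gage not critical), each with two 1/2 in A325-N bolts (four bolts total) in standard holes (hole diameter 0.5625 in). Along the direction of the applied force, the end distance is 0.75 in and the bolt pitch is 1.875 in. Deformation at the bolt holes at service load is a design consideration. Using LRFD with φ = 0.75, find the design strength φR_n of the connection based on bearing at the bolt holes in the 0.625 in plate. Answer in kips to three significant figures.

Per bolt r_n = 1.2 l_c t F_u ≤ 2.4 d t F_u; upper limit = 2.4 × 0.5 × 0.625 × 65 = 48.75 kips.
Edge bolt: l_c = 0.75 − 0.5625/2 = 0.4688 in → 1.2 × 0.4688 × 0.625 × 65 = 22.85 → r_n = 22.85 kips.
Interior bolts: l_c = 1.875 − 0.5625 = 1.312 in → 1.2 × 1.312 × 0.625 × 65 = 63.98 → r_n = 48.75 kips.
R_n = 2 × 22.85 + 2 × 48.75 = 143.2 kips.
Design strength φR_n = 0.75 × 143.2 = 107 kips.

107 kips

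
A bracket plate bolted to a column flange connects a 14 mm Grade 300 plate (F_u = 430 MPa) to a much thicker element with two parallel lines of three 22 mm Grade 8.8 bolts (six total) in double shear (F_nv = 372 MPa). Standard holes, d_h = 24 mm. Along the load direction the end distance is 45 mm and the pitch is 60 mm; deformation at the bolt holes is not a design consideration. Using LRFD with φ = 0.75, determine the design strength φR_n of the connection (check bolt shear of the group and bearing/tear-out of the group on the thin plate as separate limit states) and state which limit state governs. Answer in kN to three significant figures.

Bolt shear: A_b = π·22²/4 = 380.1 mm²; R_n = 372 × 380.1 × 6 × 2 / 1000 = 1697 kN → 0.75 × 1697 = 1270 kN.
Bearing (1.5 l_c t F_u ≤ 3.0 d t F_u): upper limit = 3.0·22·14·430 / 1000 = 397.3 kN.
  Edge l_c = 45 − 24/2 = 33 → r_n = 298 kN; interior l_c = 60 − 24 = 36 → r_n = 325.1 kN.
  R_n,bearing = 2·298 + 4·325.1 = 1896 kN → 0.75 × 1896 = 1420 kN.
Bolt shear governs: 1270 kN.

1270 kN (bolt shear governs)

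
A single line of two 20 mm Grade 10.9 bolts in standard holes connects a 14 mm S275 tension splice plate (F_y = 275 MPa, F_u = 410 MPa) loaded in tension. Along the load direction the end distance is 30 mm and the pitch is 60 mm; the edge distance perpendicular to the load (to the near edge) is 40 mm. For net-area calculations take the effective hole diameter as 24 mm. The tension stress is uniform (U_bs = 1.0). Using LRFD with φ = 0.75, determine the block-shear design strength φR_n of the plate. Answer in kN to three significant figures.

260 kN

Shear plane L_v = 30 + 1·60 = 90 mm; A_gv = 90 × 14 = 1260 mm².
A_nv = (90 − 1.5·24) × 14 = 756 mm².
A_nt = (40 − 0.5·24) × 14 = 392 mm².
0.6 F_u A_nv = 186 kN; 0.6 F_y A_gv = 207.9 kN → shear rupture governs the shear term.
R_n = 186 + 1.0 × 410 × 392 / 1000 = 346.7 kN.
Design strength φR_n = 0.75 × 346.7 = 260 kN.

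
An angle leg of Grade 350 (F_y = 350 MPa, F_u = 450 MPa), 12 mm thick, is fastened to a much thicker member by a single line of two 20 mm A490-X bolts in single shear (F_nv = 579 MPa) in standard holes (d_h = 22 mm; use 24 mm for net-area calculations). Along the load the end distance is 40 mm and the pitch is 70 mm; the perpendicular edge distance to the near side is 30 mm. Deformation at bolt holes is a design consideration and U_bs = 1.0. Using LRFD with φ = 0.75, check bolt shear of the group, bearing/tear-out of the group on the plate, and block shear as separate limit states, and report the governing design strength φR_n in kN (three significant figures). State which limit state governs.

Bolt shear: A_b = π·20²/4 = 314.2 mm²; R_n = 579 × 314.2 × 2 × 1 / 1000 = 363.8 kN → 0.75 × 363.8 = 273 kN.
Bearing: edge l_c = 29, r_n = 187.9 kN; interior l_c = 48, r_n = 259.2 kN; R_n = 187.9 + 1·259.2 = 447.1 kN → 335 kN.
Block shear: A_gv = 1320, A_nv = 888, A_nt = 216 mm²; R_n = min(0.6F_uA_nv, 0.6F_yA_gv) + U_bs·F_u·A_nt = 337 kN → 253 kN.
Block shear governs: 253 kN.

253 kN (block shear governs)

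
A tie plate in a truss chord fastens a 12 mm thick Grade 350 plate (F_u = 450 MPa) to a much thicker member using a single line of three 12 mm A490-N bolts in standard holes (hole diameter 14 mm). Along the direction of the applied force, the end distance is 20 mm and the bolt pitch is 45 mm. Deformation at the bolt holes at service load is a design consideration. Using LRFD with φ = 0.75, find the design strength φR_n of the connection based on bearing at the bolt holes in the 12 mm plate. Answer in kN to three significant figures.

Per bolt r_n = 1.2 l_c t F_u ≤ 2.4 d t F_u; upper limit = 2.4 × 12 × 12 × 450 / 1000 = 155.5 kN.
Edge bolt: l_c = 20 − 14/2 = 13 mm → 1.2 × 13 × 12 × 450 / 1000 = 84.24 → r_n = 84.24 kN.
Interior bolts: l_c = 45 − 14 = 31 mm → 1.2 × 31 × 12 × 450 / 1000 = 200.9 → r_n = 155.5 kN.
R_n = 1 × 84.24 + 2 × 155.5 = 395.3 kN.
Design strength φR_n = 0.75 × 395.3 = 296 kN.

296 kN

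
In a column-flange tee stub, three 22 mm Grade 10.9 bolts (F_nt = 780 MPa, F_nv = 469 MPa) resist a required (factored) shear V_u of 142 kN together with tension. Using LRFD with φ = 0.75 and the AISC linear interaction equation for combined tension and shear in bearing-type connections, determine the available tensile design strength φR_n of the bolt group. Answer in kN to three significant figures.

631 kN

A_b = π·22²/4 = 380.1 mm²; f_rv = 142 × 1000 / (3 × 380.1) = 124.5 MPa.
F'_nt = 1.3 F_nt − (F_nt / φF_nv) f_rv = 1.3·780 − (780/(0.75·469))·124.5 = 737.9 MPa, capped at F_nt → F'_nt = 737.9 MPa.
R_n = F'_nt · A_b · n = 737.9 × 380.1 × 3 / 1000 = 841.5 kN.
Design strength φR_n = 0.75 × 841.5 = 631 kN.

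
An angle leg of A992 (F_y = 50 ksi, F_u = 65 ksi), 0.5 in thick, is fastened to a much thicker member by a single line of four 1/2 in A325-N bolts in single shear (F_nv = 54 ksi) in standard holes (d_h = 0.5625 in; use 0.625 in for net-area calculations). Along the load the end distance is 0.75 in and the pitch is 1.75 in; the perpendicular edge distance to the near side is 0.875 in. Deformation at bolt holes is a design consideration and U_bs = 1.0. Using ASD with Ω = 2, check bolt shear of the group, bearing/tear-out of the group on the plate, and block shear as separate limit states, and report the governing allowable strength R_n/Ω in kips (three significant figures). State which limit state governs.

Bolt shear: A_b = π·0.5²/4 = 0.1963 in²; R_n = 54 × 0.1963 × 4 × 1 = 42.41 kips → 42.41 / 2 = 21.2 kips.
Bearing: edge l_c = 0.4688, r_n = 18.28 kips; interior l_c = 1.188, r_n = 39 kips; R_n = 18.28 + 3·39 = 135.3 kips → 67.6 kips.
Block shear: A_gv = 3, A_nv = 1.906, A_nt = 0.2812 in²; R_n = min(0.6F_uA_nv, 0.6F_yA_gv) + U_bs·F_u·A_nt = 92.62 kips → 46.3 kips.
Bolt shear governs: 21.2 kips.

21.2 kips (bolt shear governs)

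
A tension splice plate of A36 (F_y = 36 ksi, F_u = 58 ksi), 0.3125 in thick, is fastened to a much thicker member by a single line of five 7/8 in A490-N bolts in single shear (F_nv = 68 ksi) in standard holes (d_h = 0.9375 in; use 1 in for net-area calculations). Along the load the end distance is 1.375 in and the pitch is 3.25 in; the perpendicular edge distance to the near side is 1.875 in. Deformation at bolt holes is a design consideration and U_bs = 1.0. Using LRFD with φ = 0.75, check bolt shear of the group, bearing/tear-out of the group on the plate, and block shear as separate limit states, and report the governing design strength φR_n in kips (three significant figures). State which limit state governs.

91.5 kips (block shear governs)

Bolt shear: A_b = π·0.875²/4 = 0.6013 in²; R_n = 68 × 0.6013 × 5 × 1 = 204.4 kips → 0.75 × 204.4 = 153 kips.
Bearing: edge l_c = 0.9062, r_n = 19.71 kips; interior l_c = 2.312, r_n = 38.06 kips; R_n = 19.71 + 4·38.06 = 172 kips → 129 kips.
Block shear: A_gv = 4.492, A_nv = 3.086, A_nt = 0.4297 in²; R_n = min(0.6F_uA_nv, 0.6F_yA_gv) + U_bs·F_u·A_nt = 122 kips → 91.5 kips.
Block shear governs: 91.5 kips.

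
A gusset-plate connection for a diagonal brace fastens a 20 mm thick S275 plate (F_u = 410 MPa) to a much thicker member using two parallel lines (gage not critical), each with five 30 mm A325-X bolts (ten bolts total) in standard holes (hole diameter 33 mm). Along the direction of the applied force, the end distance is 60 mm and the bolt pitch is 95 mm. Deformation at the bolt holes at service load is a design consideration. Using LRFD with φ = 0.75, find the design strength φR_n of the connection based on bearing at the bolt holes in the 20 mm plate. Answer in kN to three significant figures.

4180 kN

Per bolt r_n = 1.2 l_c t F_u ≤ 2.4 d t F_u; upper limit = 2.4 × 30 × 20 × 410 / 1000 = 590.4 kN.
Edge bolt: l_c = 60 − 33/2 = 43.5 mm → 1.2 × 43.5 × 20 × 410 / 1000 = 428 → r_n = 428 kN.
Interior bolts: l_c = 95 − 33 = 62 mm → 1.2 × 62 × 20 × 410 / 1000 = 610.1 → r_n = 590.4 kN.
R_n = 2 × 428 + 8 × 590.4 = 5579 kN.
Design strength φR_n = 0.75 × 5579 = 4180 kN.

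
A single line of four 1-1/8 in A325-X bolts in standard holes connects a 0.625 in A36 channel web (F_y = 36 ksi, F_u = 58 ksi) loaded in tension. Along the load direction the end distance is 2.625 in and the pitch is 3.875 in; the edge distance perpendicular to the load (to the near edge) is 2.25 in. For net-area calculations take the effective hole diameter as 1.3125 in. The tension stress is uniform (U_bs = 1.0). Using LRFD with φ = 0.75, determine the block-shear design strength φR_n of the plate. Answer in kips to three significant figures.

Shear plane L_v = 2.625 + 3·3.875 = 14.25 in; A_gv = 14.25 × 0.625 = 8.906 in².
A_nv = (14.25 − 3.5·1.3125) × 0.625 = 6.035 in².
A_nt = (2.25 − 0.5·1.3125) × 0.625 = 0.9961 in².
0.6 F_u A_nv = 210 kips; 0.6 F_y A_gv = 192.4 kips → shear yielding governs the shear term.
R_n = 192.4 + 1.0 × 58 × 0.9961 = 250.1 kips.
Design strength φR_n = 0.75 × 250.1 = 188 kips.

188 kips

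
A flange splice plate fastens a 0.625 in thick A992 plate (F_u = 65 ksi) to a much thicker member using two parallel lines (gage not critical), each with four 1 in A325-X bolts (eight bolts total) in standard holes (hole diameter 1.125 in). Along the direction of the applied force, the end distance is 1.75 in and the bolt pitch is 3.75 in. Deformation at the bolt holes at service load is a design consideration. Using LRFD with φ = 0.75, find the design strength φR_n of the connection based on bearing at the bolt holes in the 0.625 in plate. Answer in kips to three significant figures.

526 kips

Per bolt r_n = 1.2 l_c t F_u ≤ 2.4 d t F_u; upper limit = 2.4 × 1 × 0.625 × 65 = 97.5 kips.
Edge bolt: l_c = 1.75 − 1.125/2 = 1.188 in → 1.2 × 1.188 × 0.625 × 65 = 57.89 → r_n = 57.89 kips.
Interior bolts: l_c = 3.75 − 1.125 = 2.625 in → 1.2 × 2.625 × 0.625 × 65 = 128 → r_n = 97.5 kips.
R_n = 2 × 57.89 + 6 × 97.5 = 700.8 kips.
Design strength φR_n = 0.75 × 700.8 = 526 kips.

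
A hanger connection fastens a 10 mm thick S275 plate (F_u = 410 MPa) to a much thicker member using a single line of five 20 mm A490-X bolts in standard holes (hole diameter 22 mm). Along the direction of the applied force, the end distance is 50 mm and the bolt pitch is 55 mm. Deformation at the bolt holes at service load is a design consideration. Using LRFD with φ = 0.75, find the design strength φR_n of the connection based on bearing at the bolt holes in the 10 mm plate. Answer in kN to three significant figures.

Per bolt r_n = 1.2 l_c t F_u ≤ 2.4 d t F_u; upper limit = 2.4 × 20 × 10 × 410 / 1000 = 196.8 kN.
Edge bolt: l_c = 50 − 22/2 = 39 mm → 1.2 × 39 × 10 × 410 / 1000 = 191.9 → r_n = 191.9 kN.
Interior bolts: l_c = 55 − 22 = 33 mm → 1.2 × 33 × 10 × 410 / 1000 = 162.4 → r_n = 162.4 kN.
R_n = 1 × 191.9 + 4 × 162.4 = 841.3 kN.
Design strength φR_n = 0.75 × 841.3 = 631 kN.

631 kN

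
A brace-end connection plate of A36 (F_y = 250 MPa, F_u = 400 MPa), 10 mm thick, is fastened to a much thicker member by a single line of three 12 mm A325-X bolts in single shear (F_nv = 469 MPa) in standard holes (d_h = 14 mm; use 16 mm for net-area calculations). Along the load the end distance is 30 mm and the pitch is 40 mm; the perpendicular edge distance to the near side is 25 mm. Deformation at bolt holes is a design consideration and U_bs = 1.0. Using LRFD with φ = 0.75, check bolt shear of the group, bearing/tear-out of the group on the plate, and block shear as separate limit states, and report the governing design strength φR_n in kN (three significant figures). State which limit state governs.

Bolt shear: A_b = π·12²/4 = 113.1 mm²; R_n = 469 × 113.1 × 3 × 1 / 1000 = 159.1 kN → 0.75 × 159.1 = 119 kN.
Bearing: edge l_c = 23, r_n = 110.4 kN; interior l_c = 26, r_n = 115.2 kN; R_n = 110.4 + 2·115.2 = 340.8 kN → 256 kN.
Block shear: A_gv = 1100, A_nv = 700, A_nt = 170 mm²; R_n = min(0.6F_uA_nv, 0.6F_yA_gv) + U_bs·F_u·A_nt = 233 kN → 175 kN.
Bolt shear governs: 119 kN.

119 kN (bolt shear governs)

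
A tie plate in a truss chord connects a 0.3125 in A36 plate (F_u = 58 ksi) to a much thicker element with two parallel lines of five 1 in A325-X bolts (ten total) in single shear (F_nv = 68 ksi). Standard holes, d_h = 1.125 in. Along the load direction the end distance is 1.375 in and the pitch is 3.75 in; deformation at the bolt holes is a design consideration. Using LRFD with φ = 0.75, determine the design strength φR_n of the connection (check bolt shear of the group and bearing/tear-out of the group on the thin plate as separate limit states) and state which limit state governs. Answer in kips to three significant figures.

288 kips (bearing governs)

Bolt shear: A_b = π·1²/4 = 0.7854 in²; R_n = 68 × 0.7854 × 10 × 1 = 534.1 kips → 0.75 × 534.1 = 401 kips.
Bearing (1.2 l_c t F_u ≤ 2.4 d t F_u): upper limit = 2.4·1·0.3125·58 = 43.5 kips.
  Edge l_c = 1.375 − 1.125/2 = 0.8125 → r_n = 17.67 kips; interior l_c = 3.75 − 1.125 = 2.625 → r_n = 43.5 kips.
  R_n,bearing = 2·17.67 + 8·43.5 = 383.3 kips → 0.75 × 383.3 = 288 kips.
Bearing governs: 288 kips.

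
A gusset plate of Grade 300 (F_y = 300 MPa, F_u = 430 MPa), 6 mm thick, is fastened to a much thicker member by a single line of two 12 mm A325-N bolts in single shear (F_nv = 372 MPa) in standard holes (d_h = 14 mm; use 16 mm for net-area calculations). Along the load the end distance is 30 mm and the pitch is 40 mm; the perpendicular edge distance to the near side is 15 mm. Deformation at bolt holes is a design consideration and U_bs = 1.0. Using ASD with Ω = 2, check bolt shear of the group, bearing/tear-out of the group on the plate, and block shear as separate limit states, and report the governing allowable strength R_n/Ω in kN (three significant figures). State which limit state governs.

42.1 kN (bolt shear governs)

Bolt shear: A_b = π·12²/4 = 113.1 mm²; R_n = 372 × 113.1 × 2 × 1 / 1000 = 84.14 kN → 84.14 / 2 = 42.1 kN.
Bearing: edge l_c = 23, r_n = 71.21 kN; interior l_c = 26, r_n = 74.3 kN; R_n = 71.21 + 1·74.3 = 145.5 kN → 72.8 kN.
Block shear: A_gv = 420, A_nv = 276, A_nt = 42 mm²; R_n = min(0.6F_uA_nv, 0.6F_yA_gv) + U_bs·F_u·A_nt = 89.27 kN → 44.6 kN.
Bolt shear governs: 42.1 kN.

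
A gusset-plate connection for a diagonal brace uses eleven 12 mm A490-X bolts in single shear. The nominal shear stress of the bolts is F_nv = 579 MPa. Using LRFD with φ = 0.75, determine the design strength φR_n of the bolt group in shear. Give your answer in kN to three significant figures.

A_b = π × 12² / 4 = 113.1 mm².
R_n = F_nv · A_b · n · n_s = 579 × 113.1 × 11 × 1 / 1000 = 720.3 kN.
Design strength φR_n = 0.75 × 720.3 = 540 kN.

540 kN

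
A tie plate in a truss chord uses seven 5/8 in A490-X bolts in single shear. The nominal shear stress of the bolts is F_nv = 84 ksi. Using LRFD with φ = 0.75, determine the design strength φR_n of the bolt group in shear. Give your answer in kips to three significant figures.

135 kips

A_b = π × 0.625² / 4 = 0.3068 in².
R_n = F_nv · A_b · n · n_s = 84 × 0.3068 × 7 × 1 = 180.4 kips.
Design strength φR_n = 0.75 × 180.4 = 135 kips.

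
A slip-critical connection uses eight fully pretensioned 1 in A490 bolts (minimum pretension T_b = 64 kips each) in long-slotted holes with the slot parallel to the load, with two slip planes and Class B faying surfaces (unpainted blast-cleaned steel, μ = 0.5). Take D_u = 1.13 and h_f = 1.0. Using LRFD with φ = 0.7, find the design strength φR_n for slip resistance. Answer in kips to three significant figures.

405 kips

R_n = μ · D_u · h_f · T_b · n_s · n_b = 0.5 × 1.13 × 1.0 × 64 × 2 × 8 = 578.6 kips.
Design strength φR_n = 0.7 × 578.6 = 405 kips.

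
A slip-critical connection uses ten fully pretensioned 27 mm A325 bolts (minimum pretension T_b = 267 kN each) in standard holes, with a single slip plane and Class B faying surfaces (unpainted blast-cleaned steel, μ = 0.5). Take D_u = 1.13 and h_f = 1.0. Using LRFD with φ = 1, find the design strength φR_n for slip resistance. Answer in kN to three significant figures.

R_n = μ · D_u · h_f · T_b · n_s · n_b = 0.5 × 1.13 × 1.0 × 267 × 1 × 10 = 1509 kN.
Design strength φR_n = 1 × 1509 = 1510 kN.

1510 kN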